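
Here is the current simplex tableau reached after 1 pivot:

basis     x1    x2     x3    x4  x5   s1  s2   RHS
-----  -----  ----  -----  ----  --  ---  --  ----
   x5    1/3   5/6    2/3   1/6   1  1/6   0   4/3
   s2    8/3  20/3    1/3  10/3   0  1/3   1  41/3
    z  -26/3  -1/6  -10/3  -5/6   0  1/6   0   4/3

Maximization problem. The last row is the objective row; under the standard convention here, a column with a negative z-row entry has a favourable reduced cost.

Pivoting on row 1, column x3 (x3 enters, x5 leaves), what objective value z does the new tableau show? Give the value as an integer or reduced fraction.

8

Minimum ratio for x3: (4/3)/(2/3) = 2.
z changes by −(z-row coeff of x3)·ratio = −(-10/3)·2 = 20/3.
New z = 4/3 + (20/3) = 8.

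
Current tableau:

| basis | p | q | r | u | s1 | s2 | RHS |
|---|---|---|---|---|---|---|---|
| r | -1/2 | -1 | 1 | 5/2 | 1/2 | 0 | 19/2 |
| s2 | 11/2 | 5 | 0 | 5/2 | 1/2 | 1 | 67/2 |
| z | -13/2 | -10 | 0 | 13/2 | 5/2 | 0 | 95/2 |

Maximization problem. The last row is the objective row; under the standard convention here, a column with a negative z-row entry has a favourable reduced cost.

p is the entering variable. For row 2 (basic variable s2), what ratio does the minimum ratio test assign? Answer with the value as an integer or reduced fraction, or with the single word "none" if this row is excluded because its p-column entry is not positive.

67/11

Ratio = RHS / (p entry) = (67/2) / (11/2) = 67/11.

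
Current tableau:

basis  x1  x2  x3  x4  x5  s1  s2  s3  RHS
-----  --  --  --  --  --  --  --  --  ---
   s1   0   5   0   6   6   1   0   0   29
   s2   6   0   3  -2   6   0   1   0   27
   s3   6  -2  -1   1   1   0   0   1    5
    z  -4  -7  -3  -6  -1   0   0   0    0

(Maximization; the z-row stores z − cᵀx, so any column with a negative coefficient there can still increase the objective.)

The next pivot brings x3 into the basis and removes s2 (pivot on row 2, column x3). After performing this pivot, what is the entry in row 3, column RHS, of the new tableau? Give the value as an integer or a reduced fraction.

14

Pivot element is row 2, column x3: 3.
Normalize row 2: new (row 2, RHS) = 27/3 = 9.
row 3 ← row 3 − (-1)·(new row 2): 5 − (-1)·9 = 14.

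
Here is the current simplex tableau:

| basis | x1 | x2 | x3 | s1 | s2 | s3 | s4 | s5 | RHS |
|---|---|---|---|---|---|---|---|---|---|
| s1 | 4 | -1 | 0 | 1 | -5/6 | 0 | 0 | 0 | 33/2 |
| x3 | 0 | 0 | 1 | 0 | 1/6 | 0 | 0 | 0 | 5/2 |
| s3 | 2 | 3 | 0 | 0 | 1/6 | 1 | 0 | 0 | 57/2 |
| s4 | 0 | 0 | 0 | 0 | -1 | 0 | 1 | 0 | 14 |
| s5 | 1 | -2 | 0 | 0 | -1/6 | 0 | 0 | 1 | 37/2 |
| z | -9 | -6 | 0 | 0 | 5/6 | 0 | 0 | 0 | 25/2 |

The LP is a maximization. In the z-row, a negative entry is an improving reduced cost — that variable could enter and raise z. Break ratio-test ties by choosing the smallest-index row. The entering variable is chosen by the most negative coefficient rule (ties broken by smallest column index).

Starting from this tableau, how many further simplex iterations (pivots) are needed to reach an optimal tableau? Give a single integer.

2

pivot: x1 in, s1 out → z = 397/8
pivot: x2 in, s3 out → z = 1363/14
No improving column remains; optimal.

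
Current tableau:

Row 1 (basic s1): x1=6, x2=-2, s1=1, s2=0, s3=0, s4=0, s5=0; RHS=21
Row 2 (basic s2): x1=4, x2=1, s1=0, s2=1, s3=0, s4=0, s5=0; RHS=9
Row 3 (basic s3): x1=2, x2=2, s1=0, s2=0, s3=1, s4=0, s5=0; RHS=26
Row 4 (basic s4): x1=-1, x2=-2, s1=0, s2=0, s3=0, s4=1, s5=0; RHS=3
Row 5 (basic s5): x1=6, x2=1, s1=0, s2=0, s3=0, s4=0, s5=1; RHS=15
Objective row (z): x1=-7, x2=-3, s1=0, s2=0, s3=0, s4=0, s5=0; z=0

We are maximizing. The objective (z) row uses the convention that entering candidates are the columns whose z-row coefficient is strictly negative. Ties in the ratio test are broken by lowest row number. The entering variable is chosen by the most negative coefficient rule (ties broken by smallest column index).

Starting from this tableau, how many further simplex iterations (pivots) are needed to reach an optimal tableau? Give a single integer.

pivot: x1 in, s2 out → z = 63/4
pivot: x2 in, x1 out → z = 27
No improving column remains; optimal.

2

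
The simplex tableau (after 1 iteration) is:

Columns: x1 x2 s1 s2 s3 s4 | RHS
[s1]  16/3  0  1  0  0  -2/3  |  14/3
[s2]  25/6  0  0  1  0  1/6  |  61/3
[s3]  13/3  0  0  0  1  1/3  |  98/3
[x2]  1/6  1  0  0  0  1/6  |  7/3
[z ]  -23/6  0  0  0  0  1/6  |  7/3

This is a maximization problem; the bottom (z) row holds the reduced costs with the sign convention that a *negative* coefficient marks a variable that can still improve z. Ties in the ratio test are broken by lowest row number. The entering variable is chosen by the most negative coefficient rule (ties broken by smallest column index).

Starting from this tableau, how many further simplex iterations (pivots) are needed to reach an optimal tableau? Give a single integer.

2

pivot: x1 in, s1 out → z = 91/16
pivot: s4 in, x2 out → z = 28/3
No improving column remains; optimal.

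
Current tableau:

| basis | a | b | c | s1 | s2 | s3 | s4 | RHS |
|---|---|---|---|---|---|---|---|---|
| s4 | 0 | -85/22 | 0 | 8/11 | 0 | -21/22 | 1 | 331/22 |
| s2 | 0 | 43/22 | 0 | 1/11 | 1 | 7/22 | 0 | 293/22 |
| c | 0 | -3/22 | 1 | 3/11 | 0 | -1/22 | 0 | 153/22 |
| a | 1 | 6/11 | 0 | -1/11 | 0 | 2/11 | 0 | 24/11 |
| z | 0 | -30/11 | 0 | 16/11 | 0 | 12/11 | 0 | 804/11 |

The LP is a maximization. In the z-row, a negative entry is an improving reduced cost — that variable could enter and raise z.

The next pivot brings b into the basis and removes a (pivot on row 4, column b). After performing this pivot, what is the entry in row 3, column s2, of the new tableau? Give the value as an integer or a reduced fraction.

Pivot element is row 4, column b: 6/11.
Normalize row 4: new (row 4, s2) = 0/(6/11) = 0.
row 3 ← row 3 − (-3/22)·(new row 4): 0 − (-3/22)·0 = 0.

0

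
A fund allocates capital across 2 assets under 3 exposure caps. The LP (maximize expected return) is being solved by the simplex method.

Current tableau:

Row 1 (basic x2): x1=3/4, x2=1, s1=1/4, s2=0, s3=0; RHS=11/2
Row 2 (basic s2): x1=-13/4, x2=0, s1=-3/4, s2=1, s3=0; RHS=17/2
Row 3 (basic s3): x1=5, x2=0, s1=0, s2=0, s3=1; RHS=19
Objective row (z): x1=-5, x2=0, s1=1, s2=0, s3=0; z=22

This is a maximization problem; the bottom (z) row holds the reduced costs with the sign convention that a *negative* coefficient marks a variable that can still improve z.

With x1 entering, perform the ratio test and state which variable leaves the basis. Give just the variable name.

Ratios: row 1 (x2): (11/2)/(3/4) = 22/3; row 2 (s2): entry -13/4 ≤ 0, skip; row 3 (s3): 19/5 = 19/5.
Minimum ratio 19/5 is in the s3 row, so s3 leaves.

s3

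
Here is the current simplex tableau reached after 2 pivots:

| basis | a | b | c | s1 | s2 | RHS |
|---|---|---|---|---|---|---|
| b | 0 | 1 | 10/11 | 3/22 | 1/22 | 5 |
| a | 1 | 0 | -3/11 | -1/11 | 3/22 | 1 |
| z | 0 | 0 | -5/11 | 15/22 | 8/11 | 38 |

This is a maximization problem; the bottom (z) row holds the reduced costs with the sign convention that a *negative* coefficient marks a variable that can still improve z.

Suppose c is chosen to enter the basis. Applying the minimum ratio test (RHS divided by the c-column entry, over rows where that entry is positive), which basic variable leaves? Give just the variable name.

Ratios: row 1 (b): 5/(10/11) = 11/2; row 2 (a): entry -3/11 ≤ 0, skip.
Minimum ratio 11/2 is in the b row, so b leaves.

b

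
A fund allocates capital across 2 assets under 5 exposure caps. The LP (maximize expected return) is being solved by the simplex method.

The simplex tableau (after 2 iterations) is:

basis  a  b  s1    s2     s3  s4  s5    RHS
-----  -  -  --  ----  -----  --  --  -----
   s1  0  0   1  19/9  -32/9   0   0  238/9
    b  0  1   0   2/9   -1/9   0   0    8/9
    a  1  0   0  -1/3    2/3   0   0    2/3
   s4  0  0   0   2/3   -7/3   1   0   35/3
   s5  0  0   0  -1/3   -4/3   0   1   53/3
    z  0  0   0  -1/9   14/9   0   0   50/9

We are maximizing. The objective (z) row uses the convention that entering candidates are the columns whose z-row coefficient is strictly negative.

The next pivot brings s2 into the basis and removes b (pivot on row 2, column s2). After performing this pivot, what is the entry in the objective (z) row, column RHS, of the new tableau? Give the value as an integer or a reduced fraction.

6

Pivot element is row 2, column s2: 2/9.
Normalize row 2: new (row 2, RHS) = (8/9)/(2/9) = 4.
z-row ← z-row − (-1/9)·(new row 2): 50/9 − (-1/9)·4 = 6.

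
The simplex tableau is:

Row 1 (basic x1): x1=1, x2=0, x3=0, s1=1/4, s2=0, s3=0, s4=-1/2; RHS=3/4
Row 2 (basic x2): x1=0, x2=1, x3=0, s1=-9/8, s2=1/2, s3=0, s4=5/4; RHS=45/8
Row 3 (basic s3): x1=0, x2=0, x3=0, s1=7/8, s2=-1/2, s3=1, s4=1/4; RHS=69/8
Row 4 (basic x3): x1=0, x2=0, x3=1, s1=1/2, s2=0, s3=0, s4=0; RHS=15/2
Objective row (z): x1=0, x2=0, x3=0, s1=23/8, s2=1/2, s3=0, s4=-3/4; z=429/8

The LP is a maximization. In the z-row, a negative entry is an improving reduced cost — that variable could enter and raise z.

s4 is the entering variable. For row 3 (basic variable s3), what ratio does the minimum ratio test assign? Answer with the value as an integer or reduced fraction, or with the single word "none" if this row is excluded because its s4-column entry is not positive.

69/2

Ratio = RHS / (s4 entry) = (69/8) / (1/4) = 69/2.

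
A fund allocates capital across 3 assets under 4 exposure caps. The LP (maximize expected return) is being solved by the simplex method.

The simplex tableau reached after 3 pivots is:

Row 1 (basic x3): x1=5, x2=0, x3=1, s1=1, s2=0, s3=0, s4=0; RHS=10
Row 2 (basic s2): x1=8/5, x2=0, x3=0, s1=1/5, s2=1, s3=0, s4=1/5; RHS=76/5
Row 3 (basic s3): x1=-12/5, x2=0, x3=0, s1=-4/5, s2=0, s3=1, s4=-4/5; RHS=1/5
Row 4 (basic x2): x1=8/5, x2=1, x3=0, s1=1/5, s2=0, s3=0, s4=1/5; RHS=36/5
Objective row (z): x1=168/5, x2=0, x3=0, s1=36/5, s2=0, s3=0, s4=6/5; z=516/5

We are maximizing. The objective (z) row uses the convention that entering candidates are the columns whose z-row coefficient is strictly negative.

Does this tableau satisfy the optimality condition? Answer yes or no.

yes

No objective-row coefficient is strictly negative, so no entering variable exists; the tableau is optimal.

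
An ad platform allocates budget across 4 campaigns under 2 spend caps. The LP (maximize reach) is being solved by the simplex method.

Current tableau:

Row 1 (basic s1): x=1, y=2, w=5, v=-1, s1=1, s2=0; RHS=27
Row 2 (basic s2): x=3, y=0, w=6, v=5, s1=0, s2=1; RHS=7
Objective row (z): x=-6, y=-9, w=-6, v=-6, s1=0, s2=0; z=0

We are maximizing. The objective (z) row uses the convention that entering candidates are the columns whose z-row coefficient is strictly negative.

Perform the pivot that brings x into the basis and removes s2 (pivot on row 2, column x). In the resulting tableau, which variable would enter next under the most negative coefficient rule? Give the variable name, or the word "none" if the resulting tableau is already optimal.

Pivot element 3. New z-row = old z-row − (-6)·(row 2/3).
Updated z-row coefficients: x: 0, y: -9, w: 6, v: 4, s1: 0, s2: 2.
The most negative is -9 in column y, so y would enter next.

y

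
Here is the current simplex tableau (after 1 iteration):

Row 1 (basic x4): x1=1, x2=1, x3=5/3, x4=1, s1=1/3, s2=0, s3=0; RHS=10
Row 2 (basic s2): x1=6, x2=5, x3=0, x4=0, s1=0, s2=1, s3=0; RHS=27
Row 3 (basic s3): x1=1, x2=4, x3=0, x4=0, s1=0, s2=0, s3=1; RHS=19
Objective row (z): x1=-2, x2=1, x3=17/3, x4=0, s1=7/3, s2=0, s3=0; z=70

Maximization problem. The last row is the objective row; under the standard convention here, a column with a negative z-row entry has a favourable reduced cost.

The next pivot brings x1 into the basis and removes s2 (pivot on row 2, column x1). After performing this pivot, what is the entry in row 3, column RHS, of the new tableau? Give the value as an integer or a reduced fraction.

29/2

Pivot element is row 2, column x1: 6.
Normalize row 2: new (row 2, RHS) = 27/6 = 9/2.
row 3 ← row 3 − 1·(new row 2): 19 − 1·(9/2) = 29/2.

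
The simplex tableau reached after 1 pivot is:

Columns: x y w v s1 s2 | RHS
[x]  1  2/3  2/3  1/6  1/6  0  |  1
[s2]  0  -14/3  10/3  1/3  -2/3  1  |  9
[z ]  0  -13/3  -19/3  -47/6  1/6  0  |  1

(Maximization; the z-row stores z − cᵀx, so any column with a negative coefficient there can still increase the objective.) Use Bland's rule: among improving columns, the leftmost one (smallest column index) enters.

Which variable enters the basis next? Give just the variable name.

Objective-row coefficients: x: 0, y: -13/3, w: -19/3, v: -47/6, s1: 1/6, s2: 0.
Improving columns: y, w, v. Bland's rule picks the smallest column index → y.

y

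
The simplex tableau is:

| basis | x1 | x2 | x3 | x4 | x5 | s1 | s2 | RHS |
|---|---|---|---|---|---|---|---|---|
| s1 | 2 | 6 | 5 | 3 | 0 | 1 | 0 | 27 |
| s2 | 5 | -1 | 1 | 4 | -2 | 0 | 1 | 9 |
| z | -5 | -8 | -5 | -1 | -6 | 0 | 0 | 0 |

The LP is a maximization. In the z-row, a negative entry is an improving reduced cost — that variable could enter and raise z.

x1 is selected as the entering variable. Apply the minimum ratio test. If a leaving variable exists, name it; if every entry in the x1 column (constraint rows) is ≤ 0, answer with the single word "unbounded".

s2

Ratios: row 1 (s1): 27/2 = 27/2; row 2 (s2): 9/5 = 9/5.
Minimum ratio is in the s2 row, so s2 leaves.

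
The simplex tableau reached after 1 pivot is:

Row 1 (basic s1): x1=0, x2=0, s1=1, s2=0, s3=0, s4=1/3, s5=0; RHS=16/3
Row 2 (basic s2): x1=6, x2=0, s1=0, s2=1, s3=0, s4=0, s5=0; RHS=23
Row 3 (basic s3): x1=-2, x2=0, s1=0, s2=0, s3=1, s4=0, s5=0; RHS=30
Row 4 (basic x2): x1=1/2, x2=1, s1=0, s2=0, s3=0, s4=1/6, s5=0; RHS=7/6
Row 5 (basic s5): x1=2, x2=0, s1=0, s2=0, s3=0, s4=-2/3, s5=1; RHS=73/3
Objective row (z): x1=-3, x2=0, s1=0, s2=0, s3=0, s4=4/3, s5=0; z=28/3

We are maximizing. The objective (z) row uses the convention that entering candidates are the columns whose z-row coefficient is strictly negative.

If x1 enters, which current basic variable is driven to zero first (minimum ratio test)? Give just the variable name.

x2

Ratios: row 1 (s1): entry 0 ≤ 0, skip; row 2 (s2): 23/6 = 23/6; row 3 (s3): entry -2 ≤ 0, skip; row 4 (x2): (7/6)/(1/2) = 7/3; row 5 (s5): (73/3)/2 = 73/6.
Minimum ratio 7/3 is in the x2 row, so x2 leaves.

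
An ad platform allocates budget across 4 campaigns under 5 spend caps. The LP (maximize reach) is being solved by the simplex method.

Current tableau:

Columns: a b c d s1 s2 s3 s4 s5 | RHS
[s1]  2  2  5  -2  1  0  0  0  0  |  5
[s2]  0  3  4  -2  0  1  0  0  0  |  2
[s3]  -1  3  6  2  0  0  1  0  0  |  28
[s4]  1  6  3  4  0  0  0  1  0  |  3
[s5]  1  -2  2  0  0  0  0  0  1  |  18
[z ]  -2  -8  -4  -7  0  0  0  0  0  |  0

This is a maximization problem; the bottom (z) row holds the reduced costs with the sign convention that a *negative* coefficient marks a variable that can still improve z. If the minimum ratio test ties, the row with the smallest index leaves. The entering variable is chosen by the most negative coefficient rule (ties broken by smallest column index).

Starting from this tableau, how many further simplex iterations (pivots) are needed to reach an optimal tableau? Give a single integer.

pivot: b in, s4 out → z = 4
pivot: d in, b out → z = 21/4
pivot: a in, s1 out → z = 59/10
No improving column remains; optimal.

3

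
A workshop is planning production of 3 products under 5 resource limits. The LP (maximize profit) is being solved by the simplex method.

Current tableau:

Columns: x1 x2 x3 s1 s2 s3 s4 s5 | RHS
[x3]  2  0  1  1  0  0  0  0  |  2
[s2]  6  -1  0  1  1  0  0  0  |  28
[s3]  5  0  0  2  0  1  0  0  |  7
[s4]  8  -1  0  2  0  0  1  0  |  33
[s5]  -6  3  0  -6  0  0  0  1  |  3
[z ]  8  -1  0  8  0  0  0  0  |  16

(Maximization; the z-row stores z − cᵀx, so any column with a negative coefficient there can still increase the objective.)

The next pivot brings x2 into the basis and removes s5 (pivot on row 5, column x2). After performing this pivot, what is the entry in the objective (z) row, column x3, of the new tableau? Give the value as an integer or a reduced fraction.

0

Pivot element is row 5, column x2: 3.
Normalize row 5: new (row 5, x3) = 0/3 = 0.
z-row ← z-row − (-1)·(new row 5): 0 − (-1)·0 = 0.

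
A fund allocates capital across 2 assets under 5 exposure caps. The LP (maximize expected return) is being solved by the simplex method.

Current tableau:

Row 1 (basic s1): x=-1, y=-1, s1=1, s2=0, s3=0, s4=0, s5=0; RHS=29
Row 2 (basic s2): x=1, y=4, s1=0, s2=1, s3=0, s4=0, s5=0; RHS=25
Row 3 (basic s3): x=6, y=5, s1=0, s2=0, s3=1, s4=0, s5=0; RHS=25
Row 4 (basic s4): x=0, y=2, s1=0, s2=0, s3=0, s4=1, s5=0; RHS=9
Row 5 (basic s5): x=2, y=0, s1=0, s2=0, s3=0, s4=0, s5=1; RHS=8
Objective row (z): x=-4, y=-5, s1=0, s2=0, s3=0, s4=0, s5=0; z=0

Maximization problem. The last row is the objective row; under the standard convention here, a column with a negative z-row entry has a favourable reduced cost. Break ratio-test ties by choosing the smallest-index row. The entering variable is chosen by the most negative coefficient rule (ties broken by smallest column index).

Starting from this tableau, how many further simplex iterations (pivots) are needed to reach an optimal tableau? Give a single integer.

2

pivot: y in, s4 out → z = 45/2
pivot: x in, s3 out → z = 145/6
No improving column remains; optimal.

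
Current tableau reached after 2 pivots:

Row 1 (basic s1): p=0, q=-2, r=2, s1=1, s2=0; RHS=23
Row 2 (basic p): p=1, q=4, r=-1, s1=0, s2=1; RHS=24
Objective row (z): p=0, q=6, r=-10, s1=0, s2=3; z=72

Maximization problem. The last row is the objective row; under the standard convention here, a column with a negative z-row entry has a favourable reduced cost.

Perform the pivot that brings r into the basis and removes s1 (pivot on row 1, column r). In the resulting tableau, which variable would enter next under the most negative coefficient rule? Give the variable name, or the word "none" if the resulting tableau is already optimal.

q

Pivot element 2. New z-row = old z-row − (-10)·(row 1/2).
Updated z-row coefficients: p: 0, q: -4, r: 0, s1: 5, s2: 3.
The most negative is -4 in column q, so q would enter next.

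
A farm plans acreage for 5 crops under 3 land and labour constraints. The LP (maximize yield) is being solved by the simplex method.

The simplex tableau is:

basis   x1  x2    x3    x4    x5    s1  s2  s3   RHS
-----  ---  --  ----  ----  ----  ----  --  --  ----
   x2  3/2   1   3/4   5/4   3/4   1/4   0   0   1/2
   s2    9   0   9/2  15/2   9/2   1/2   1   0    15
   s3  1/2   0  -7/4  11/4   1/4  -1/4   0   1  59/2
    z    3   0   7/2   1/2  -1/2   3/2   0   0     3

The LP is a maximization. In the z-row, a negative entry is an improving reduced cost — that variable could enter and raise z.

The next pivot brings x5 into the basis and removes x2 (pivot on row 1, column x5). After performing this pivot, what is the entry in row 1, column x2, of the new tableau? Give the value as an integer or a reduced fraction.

4/3

Pivot element is row 1, column x5: 3/4.
Normalize row 1: new (row 1, x2) = 1/(3/4) = 4/3.
Row 1 is the pivot row, so the entry is 4/3.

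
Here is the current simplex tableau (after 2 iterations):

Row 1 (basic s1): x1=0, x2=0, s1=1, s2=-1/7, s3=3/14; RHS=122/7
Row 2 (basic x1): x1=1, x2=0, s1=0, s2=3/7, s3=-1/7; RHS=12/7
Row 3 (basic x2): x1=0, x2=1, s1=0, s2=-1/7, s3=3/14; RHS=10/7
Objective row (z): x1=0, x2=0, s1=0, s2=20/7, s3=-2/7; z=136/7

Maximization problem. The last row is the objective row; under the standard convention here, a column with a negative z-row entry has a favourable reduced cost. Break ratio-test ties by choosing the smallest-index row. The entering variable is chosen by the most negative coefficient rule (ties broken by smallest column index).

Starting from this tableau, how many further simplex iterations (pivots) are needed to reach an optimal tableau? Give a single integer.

pivot: s3 in, x2 out → z = 64/3
No improving column remains; optimal.

1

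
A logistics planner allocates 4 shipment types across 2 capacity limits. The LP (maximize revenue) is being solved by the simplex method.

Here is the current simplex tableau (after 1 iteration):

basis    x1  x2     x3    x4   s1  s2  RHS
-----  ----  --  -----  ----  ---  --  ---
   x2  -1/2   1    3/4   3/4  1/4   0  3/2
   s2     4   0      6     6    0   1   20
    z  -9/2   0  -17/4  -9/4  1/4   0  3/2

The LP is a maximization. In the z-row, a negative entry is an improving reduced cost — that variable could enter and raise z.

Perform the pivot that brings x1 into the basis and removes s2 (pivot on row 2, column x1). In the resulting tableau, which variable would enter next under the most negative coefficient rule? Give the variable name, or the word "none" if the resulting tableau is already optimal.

none

Pivot element 4. New z-row = old z-row − (-9/2)·(row 2/4).
Updated z-row coefficients: x1: 0, x2: 0, x3: 5/2, x4: 9/2, s1: 1/4, s2: 9/8.
No coefficient is strictly negative; the tableau after this pivot is optimal.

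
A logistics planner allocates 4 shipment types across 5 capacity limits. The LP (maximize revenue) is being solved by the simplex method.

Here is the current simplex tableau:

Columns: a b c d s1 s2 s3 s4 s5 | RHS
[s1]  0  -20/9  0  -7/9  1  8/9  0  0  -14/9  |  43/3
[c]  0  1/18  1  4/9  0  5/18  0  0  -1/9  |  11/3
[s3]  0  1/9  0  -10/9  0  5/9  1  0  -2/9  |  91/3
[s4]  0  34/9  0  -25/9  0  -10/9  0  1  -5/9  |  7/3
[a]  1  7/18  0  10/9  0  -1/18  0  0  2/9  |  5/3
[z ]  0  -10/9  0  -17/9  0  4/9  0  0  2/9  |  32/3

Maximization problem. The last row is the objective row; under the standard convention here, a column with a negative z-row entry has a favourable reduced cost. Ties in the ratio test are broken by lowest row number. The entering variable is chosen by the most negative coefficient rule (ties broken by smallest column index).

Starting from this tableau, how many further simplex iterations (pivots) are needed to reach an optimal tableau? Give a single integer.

pivot: d in, a out → z = 27/2
pivot: b in, s4 out → z = 1341/95
No improving column remains; optimal.

2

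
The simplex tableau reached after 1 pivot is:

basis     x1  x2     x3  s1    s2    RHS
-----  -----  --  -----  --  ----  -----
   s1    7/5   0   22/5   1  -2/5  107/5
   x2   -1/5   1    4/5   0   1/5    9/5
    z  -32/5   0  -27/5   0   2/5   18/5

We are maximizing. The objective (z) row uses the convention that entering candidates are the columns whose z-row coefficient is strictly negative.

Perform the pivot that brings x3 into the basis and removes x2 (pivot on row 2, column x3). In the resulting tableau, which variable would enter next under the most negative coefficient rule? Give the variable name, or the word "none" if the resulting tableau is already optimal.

Pivot element 4/5. New z-row = old z-row − (-27/5)·(row 2/(4/5)).
Updated z-row coefficients: x1: -31/4, x2: 27/4, x3: 0, s1: 0, s2: 7/4.
The most negative is -31/4 in column x1, so x1 would enter next.

x1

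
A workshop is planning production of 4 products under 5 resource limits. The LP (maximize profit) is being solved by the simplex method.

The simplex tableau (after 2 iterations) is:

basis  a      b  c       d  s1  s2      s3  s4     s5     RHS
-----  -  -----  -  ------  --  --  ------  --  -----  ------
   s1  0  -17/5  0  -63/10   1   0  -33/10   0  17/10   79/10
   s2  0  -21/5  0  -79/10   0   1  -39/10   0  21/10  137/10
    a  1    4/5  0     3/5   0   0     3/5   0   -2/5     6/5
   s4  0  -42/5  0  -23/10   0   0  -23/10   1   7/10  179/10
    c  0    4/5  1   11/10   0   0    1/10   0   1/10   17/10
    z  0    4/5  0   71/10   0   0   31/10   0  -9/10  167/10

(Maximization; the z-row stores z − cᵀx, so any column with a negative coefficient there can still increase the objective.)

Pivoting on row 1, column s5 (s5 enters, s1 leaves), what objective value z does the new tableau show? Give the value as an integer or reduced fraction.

Minimum ratio for s5: (79/10)/(17/10) = 79/17.
z changes by −(z-row coeff of s5)·ratio = −(-9/10)·(79/17) = 711/170.
New z = 167/10 + (711/170) = 355/17.

355/17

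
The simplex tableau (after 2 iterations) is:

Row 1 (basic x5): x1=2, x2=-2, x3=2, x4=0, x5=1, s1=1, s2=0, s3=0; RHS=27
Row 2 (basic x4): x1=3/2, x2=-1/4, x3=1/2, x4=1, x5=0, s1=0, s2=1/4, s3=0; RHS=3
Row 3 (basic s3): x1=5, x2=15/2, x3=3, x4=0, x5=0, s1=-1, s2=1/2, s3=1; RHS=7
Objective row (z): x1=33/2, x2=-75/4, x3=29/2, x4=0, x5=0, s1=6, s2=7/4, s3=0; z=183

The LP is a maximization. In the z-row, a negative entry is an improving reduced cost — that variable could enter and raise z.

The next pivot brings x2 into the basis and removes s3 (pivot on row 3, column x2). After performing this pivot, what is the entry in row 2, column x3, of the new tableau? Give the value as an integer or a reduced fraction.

Pivot element is row 3, column x2: 15/2.
Normalize row 3: new (row 3, x3) = 3/(15/2) = 2/5.
row 2 ← row 2 − (-1/4)·(new row 3): 1/2 − (-1/4)·(2/5) = 3/5.

3/5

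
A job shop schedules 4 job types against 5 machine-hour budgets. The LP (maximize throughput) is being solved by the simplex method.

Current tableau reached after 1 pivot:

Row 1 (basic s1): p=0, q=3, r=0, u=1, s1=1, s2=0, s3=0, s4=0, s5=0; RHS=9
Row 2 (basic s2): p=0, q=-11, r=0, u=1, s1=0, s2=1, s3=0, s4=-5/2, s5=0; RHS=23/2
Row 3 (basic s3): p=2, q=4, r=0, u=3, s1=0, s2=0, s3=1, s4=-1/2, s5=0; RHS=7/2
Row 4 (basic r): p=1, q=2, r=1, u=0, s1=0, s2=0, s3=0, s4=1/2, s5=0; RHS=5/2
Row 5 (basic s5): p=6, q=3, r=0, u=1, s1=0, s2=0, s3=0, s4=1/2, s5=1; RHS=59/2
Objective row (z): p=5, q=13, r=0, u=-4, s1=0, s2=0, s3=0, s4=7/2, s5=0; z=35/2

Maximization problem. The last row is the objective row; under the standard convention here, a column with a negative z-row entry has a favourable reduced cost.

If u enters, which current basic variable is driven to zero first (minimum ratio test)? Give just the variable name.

Ratios: row 1 (s1): 9/1 = 9; row 2 (s2): (23/2)/1 = 23/2; row 3 (s3): (7/2)/3 = 7/6; row 4 (r): entry 0 ≤ 0, skip; row 5 (s5): (59/2)/1 = 59/2.
Minimum ratio 7/6 is in the s3 row, so s3 leaves.

s3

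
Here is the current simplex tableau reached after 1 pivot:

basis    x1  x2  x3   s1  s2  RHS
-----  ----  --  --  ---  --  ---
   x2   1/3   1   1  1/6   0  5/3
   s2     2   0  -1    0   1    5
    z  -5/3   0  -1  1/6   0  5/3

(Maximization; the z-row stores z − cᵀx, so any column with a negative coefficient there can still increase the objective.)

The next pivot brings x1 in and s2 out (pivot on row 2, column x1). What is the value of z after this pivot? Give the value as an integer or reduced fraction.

Minimum ratio for x1: 5/2 = 5/2.
z changes by −(z-row coeff of x1)·ratio = −(-5/3)·(5/2) = 25/6.
New z = 5/3 + (25/6) = 35/6.

35/6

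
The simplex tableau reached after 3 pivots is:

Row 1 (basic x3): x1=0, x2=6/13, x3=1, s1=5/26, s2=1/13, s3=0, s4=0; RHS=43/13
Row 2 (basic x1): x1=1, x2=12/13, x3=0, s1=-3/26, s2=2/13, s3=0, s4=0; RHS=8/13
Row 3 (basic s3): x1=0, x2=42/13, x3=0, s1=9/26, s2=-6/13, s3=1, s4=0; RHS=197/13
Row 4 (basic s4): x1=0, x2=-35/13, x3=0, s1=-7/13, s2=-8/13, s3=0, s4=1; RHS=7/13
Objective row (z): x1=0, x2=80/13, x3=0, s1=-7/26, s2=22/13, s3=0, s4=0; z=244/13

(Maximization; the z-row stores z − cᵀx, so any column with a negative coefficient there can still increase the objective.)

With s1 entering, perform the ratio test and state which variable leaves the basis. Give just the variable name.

Ratios: row 1 (x3): (43/13)/(5/26) = 86/5; row 2 (x1): entry -3/26 ≤ 0, skip; row 3 (s3): (197/13)/(9/26) = 394/9; row 4 (s4): entry -7/13 ≤ 0, skip.
Minimum ratio 86/5 is in the x3 row, so x3 leaves.

x3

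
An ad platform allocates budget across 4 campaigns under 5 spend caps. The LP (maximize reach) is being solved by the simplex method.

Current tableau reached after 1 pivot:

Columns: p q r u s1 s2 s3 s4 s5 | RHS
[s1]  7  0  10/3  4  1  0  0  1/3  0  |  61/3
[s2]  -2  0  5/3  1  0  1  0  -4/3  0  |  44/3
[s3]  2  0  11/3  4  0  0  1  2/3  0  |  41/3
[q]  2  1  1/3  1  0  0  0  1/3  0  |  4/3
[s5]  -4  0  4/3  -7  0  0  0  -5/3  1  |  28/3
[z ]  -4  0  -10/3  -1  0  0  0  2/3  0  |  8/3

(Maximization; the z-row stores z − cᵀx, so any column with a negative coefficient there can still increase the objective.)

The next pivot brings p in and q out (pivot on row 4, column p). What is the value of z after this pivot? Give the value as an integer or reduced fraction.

16/3

Minimum ratio for p: (4/3)/2 = 2/3.
z changes by −(z-row coeff of p)·ratio = −(-4)·(2/3) = 8/3.
New z = 8/3 + (8/3) = 16/3.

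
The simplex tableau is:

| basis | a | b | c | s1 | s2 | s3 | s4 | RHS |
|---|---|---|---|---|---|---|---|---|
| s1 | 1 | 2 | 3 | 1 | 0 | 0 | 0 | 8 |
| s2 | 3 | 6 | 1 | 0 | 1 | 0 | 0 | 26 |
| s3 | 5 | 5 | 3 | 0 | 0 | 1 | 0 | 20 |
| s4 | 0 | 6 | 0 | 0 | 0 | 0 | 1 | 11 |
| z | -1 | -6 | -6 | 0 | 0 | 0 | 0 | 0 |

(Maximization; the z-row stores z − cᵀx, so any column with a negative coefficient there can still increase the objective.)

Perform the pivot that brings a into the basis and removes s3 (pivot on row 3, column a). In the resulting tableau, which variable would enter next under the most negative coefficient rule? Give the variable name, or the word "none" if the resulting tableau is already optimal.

Pivot element 5. New z-row = old z-row − (-1)·(row 3/5).
Updated z-row coefficients: a: 0, b: -5, c: -27/5, s1: 0, s2: 0, s3: 1/5, s4: 0.
The most negative is -27/5 in column c, so c would enter next.

c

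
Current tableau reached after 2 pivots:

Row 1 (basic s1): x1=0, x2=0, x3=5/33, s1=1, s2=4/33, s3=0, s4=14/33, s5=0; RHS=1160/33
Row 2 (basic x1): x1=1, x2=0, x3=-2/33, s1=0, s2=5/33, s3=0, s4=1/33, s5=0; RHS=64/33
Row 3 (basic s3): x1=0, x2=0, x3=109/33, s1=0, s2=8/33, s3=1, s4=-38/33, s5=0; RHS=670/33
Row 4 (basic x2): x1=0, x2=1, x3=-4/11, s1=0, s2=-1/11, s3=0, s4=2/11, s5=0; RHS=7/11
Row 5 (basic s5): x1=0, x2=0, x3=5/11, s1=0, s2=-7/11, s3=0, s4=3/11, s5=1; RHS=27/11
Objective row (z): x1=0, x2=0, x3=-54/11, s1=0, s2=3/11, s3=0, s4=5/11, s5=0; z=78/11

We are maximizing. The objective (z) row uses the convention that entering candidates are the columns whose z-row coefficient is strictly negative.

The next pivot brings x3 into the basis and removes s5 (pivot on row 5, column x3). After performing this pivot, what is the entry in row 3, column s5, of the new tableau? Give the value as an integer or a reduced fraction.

-109/15

Pivot element is row 5, column x3: 5/11.
Normalize row 5: new (row 5, s5) = 1/(5/11) = 11/5.
row 3 ← row 3 − (109/33)·(new row 5): 0 − (109/33)·(11/5) = -109/15.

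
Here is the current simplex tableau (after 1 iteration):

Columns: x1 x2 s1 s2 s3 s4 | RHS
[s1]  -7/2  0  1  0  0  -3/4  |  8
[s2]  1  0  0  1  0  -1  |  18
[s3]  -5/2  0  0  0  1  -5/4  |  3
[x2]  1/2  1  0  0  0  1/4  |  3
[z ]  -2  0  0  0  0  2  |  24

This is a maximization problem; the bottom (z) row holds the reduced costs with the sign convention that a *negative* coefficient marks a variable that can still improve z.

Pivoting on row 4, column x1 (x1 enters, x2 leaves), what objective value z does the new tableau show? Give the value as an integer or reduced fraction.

36

Minimum ratio for x1: 3/(1/2) = 6.
z changes by −(z-row coeff of x1)·ratio = −(-2)·6 = 12.
New z = 24 + 12 = 36.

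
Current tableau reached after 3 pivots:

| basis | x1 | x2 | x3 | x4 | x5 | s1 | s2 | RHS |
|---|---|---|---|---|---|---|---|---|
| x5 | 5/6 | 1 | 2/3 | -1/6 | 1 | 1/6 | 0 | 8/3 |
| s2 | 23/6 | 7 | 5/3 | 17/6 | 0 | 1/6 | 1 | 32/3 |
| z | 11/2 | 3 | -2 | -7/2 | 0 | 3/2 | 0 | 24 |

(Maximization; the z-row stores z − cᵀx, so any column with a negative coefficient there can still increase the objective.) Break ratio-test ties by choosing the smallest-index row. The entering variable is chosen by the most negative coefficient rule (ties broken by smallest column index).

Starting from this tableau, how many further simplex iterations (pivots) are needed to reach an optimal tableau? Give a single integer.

pivot: x4 in, s2 out → z = 632/17
No improving column remains; optimal.

1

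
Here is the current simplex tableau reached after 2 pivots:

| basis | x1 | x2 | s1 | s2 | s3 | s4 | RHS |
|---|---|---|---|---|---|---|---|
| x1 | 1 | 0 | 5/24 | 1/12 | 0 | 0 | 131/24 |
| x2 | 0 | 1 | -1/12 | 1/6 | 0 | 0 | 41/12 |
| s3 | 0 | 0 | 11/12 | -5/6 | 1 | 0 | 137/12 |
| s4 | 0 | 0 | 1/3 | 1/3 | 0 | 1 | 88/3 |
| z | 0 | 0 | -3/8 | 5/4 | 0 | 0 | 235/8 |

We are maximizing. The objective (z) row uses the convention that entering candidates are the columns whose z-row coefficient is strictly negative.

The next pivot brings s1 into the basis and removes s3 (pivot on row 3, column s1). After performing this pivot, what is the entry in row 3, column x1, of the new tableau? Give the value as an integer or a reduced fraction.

0

Pivot element is row 3, column s1: 11/12.
Normalize row 3: new (row 3, x1) = 0/(11/12) = 0.
Row 3 is the pivot row, so the entry is 0.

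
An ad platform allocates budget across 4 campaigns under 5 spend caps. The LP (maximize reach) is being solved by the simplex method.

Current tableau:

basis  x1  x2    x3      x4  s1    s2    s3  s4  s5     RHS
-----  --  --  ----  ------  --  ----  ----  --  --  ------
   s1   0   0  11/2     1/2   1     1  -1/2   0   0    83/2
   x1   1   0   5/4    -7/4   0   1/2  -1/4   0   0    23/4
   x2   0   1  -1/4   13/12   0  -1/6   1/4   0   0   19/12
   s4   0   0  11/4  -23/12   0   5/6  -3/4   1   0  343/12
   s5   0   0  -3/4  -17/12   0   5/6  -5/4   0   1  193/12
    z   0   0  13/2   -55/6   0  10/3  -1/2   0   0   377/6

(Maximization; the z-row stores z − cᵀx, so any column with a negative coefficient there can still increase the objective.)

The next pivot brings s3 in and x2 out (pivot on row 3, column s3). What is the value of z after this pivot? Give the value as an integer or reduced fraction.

66

Minimum ratio for s3: (19/12)/(1/4) = 19/3.
z changes by −(z-row coeff of s3)·ratio = −(-1/2)·(19/3) = 19/6.
New z = 377/6 + (19/6) = 66.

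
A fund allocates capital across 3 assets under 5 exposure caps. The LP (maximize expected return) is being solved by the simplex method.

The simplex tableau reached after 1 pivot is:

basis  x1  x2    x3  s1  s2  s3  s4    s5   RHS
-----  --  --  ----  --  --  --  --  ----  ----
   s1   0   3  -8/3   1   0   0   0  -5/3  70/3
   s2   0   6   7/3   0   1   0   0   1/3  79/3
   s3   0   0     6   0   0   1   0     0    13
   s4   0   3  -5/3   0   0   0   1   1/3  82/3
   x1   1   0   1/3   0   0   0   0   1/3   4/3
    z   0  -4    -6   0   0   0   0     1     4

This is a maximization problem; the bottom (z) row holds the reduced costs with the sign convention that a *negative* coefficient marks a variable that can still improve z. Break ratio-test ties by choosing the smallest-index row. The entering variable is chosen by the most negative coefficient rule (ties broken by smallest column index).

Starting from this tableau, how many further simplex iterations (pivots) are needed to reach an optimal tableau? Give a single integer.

pivot: x3 in, s3 out → z = 17
pivot: x2 in, s2 out → z = 842/27
No improving column remains; optimal.

2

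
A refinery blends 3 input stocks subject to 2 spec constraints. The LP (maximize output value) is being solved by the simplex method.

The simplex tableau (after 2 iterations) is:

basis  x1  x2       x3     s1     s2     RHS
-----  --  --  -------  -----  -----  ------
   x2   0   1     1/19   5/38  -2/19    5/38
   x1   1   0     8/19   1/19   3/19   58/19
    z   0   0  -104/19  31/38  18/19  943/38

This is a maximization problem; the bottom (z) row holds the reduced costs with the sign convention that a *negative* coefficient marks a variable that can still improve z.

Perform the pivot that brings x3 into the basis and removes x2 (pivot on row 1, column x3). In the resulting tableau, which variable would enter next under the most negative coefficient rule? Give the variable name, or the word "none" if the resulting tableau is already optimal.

s2

Pivot element 1/19. New z-row = old z-row − (-104/19)·(row 1/(1/19)).
Updated z-row coefficients: x1: 0, x2: 104, x3: 0, s1: 29/2, s2: -10.
The most negative is -10 in column s2, so s2 would enter next.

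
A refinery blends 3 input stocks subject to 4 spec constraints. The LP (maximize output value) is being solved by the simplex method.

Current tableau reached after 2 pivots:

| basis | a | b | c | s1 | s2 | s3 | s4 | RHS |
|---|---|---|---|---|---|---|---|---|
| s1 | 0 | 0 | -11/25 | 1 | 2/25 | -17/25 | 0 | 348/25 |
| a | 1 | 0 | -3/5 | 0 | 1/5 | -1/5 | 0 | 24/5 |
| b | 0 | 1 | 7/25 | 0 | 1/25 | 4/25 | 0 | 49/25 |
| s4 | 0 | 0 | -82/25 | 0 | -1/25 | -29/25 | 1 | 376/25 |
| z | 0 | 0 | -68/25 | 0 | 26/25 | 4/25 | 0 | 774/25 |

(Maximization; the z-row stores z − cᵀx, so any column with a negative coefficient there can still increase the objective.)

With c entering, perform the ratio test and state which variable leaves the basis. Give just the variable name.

b

Ratios: row 1 (s1): entry -11/25 ≤ 0, skip; row 2 (a): entry -3/5 ≤ 0, skip; row 3 (b): (49/25)/(7/25) = 7; row 4 (s4): entry -82/25 ≤ 0, skip.
Minimum ratio 7 is in the b row, so b leaves.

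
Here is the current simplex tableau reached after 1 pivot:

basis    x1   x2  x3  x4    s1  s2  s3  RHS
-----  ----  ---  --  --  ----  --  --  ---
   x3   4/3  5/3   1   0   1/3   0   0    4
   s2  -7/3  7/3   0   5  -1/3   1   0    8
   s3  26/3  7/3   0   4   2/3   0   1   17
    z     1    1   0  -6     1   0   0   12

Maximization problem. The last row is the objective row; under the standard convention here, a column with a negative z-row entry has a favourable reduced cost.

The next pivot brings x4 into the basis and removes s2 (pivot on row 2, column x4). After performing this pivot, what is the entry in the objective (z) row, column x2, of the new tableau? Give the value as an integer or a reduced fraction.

Pivot element is row 2, column x4: 5.
Normalize row 2: new (row 2, x2) = (7/3)/5 = 7/15.
z-row ← z-row − (-6)·(new row 2): 1 − (-6)·(7/15) = 19/5.

19/5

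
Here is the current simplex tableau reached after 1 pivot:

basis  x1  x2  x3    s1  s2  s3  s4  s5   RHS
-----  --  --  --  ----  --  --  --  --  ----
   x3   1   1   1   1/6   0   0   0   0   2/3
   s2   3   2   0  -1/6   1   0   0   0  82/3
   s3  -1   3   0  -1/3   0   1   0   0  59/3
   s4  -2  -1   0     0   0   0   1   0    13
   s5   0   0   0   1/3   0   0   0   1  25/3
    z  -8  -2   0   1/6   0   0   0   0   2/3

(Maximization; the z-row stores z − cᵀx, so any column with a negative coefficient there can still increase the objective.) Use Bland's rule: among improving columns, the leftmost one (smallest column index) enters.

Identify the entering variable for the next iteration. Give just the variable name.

x1

Objective-row coefficients: x1: -8, x2: -2, x3: 0, s1: 1/6, s2: 0, s3: 0, s4: 0, s5: 0.
Improving columns: x1, x2. Bland's rule picks the smallest column index → x1.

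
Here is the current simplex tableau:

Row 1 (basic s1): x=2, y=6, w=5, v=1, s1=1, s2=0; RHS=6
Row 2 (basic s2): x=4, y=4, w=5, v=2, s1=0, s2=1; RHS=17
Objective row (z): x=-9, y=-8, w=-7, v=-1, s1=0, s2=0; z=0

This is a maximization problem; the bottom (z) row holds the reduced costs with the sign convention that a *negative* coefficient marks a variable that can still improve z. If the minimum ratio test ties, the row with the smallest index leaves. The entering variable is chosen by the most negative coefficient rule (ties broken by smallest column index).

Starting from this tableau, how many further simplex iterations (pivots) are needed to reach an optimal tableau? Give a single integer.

1

pivot: x in, s1 out → z = 27
No improving column remains; optimal.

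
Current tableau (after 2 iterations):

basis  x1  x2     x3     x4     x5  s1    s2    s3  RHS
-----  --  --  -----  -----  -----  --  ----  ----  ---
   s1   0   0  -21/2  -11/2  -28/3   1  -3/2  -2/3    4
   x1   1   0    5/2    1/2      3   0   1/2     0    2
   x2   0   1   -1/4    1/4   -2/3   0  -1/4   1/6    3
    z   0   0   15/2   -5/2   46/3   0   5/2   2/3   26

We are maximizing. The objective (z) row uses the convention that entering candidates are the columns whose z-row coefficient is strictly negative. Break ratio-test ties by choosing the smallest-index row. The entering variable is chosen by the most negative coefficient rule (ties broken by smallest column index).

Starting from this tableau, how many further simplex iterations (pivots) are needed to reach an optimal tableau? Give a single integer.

pivot: x4 in, x1 out → z = 36
No improving column remains; optimal.

1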